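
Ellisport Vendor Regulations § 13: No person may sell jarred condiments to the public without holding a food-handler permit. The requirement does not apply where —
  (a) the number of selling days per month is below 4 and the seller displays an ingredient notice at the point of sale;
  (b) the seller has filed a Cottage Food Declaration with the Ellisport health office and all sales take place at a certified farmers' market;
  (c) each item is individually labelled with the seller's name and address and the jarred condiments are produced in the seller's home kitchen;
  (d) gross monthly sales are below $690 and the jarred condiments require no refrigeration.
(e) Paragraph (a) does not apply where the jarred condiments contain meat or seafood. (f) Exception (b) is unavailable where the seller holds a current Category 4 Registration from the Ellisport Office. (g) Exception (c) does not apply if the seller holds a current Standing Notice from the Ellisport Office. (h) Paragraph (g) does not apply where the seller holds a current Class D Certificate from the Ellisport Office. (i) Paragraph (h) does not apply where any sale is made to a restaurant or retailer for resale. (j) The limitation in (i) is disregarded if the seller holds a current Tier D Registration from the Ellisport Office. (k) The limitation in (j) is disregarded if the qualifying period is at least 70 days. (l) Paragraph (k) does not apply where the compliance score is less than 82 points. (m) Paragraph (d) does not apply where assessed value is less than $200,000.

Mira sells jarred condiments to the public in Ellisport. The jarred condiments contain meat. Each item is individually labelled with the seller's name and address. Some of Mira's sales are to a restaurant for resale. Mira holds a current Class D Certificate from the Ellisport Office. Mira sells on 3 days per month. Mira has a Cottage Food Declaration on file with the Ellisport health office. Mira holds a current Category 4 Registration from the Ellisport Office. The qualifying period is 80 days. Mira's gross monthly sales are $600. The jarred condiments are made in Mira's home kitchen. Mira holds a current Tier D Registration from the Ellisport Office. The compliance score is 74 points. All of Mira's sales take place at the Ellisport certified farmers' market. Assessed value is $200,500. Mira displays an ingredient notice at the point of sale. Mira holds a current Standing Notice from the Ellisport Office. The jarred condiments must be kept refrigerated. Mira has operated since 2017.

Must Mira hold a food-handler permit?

Exception (a): the number of selling days per month is 3, below the 4 limit; an ingredient notice is displayed — every condition holds. Turning to paragraph (e): (e) operates against (a): the jarred condiments contain meat. So (a) is unavailable.
Exception (b)'s conditions are all satisfied: a Cottage Food Declaration is on file; all sales are at a certified farmers' market. However, paragraph (f) must be considered: (f) is engaged — a current Category 4 Registration is held. (b) is therefore removed.
All of (c)'s requirements are met (items are individually labelled; the jarred condiments are home-kitchen produced). As to paragraphs (g)–(l): (g) would limit (c) — a current Standing Notice is held — but (h) sets (g) aside: (h) is engaged — a current Class D Certificate is held. (i) applies (some sales are to a restaurant for resale), but yields to (j): (j) is triggered — a current Tier D Registration is held. (k) would limit (j) — the qualifying period is 80 days, meeting the 70 days threshold — but (l) sets (k) aside: (l) operates — the compliance score is 74 points, less than the 82 points limit. So (c) applies.
Exception (d) fails — the jarred condiments require refrigeration.

No — exception (c) applies; Mira is not required to hold a food-handler permit.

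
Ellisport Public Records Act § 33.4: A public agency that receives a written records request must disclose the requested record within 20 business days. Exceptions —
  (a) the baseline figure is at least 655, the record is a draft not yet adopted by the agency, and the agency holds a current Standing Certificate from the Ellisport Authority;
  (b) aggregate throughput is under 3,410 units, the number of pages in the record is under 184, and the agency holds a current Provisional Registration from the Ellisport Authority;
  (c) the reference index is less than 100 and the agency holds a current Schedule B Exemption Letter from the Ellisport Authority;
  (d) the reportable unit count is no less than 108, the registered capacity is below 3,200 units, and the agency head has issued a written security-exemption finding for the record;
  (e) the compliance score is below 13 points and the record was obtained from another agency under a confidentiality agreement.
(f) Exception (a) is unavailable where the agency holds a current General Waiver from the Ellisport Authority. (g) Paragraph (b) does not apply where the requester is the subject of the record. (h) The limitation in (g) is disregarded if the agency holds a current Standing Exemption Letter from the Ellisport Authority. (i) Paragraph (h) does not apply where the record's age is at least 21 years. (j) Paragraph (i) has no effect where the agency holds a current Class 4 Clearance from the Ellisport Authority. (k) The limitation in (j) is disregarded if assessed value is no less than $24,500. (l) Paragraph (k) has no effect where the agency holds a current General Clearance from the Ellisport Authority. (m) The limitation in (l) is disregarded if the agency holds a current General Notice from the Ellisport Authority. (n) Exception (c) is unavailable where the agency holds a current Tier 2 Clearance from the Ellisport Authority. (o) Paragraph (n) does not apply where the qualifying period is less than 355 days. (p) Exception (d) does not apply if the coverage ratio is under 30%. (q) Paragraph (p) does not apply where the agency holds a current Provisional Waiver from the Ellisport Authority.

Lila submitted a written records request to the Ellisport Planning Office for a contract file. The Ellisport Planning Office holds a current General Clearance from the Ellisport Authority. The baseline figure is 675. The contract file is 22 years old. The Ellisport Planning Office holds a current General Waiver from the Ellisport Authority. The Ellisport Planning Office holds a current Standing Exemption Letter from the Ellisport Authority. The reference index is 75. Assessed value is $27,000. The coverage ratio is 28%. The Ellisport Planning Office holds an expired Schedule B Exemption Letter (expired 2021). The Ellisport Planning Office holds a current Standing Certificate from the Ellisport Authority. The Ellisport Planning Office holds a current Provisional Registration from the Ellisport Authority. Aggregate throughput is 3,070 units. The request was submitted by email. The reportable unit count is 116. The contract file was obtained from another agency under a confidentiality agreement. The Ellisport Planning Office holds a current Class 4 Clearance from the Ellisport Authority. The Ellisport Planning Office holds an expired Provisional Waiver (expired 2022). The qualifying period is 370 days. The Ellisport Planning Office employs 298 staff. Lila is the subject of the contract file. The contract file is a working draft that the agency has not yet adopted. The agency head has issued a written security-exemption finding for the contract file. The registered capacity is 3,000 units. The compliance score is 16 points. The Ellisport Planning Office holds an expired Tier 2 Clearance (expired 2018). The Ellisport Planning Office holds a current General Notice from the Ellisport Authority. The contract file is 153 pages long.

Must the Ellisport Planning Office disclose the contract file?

Yes — the Ellisport Planning Office must disclose the contract file.

All of (a)'s requirements are met (the baseline figure is 675, meeting the 655 threshold; the contract file is an unadopted draft; a current Standing Certificate is held). But applying paragraph (f): (f) operates — a current General Waiver is held. (a) is therefore removed.
All of (b)'s requirements are met (aggregate throughput is 3,070 units, under the 3,410 units limit; the number of pages in the record is 153, under the 184 limit; a current Provisional Registration is held). But applying paragraphs (g)–(m): (g) operates against (b): Lila is the subject of the contract file. (h) would limit (g) — a current Standing Exemption Letter is held — but (i) sets (h) aside: (i) is triggered — the record's age is 22 years, meeting the 21 years threshold. (j) would limit (i) — a current Class 4 Clearance is held — but (k) sets (j) aside: (k) is engaged — assessed value is $27,000, meeting the $24,500 threshold. (l) would limit (k) — a current General Clearance is held — but (m) sets (l) aside: (m) is engaged — a current General Notice is held. (b) is therefore removed.
Exception (c) does not apply: no current Schedule B Exemption Letter is held.
All of (d)'s requirements are met (the reportable unit count is 116, meeting the 108 threshold; the registered capacity is 3,000 units, below the 3,200 units limit; a written security-exemption finding has been issued). But: (p) operates against (d): the coverage ratio is 28%, under the 30% limit. (q), which would lift (p), is inapplicable — the Provisional Waiver is not current. Exception (d) does not apply.
Exception (e) requires that the compliance score is below 13 points; but the compliance score is 16 points, not below 13 points, so (e) is unavailable.
No exception displaces § 33.4.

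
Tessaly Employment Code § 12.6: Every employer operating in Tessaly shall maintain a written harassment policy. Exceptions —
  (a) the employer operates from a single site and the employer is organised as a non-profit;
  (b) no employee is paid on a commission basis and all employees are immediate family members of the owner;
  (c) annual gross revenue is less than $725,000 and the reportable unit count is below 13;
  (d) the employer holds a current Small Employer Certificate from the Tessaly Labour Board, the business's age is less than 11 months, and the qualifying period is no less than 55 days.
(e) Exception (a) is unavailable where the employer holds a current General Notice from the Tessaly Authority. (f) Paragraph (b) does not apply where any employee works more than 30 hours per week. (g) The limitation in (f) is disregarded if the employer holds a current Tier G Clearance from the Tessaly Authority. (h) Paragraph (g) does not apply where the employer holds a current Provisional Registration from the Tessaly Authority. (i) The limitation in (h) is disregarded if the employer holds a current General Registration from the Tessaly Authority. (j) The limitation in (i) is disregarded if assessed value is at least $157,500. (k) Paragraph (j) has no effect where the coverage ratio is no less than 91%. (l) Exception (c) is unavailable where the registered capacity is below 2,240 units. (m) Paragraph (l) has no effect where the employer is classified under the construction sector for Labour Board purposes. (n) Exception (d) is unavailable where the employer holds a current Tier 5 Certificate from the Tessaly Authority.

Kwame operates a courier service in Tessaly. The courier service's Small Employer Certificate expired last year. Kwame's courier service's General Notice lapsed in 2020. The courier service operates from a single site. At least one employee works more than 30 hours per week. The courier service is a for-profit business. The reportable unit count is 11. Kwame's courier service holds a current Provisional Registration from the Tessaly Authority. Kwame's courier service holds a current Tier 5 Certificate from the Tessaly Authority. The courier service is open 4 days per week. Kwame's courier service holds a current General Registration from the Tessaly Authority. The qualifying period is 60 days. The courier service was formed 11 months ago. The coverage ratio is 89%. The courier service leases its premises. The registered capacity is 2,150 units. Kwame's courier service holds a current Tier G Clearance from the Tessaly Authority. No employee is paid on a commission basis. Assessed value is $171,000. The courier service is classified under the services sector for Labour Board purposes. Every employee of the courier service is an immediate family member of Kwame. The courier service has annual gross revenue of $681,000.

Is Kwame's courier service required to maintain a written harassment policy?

Yes — Kwame's courier service must maintain a written harassment policy.

Exception (a) fails — the employer is for-profit.
All of (b)'s requirements are met (no employee is paid on commission; every employee is an immediate family member). Turning to paragraphs (f)–(k): (f) operates against (b): at least one employee exceeds 30 hours/week. (g) would limit (f) — a current Tier G Clearance is held — but (h) sets (g) aside: (h) operates against (g): a current Provisional Registration is held. (i) applies (a current General Registration is held), but is set aside by (j): (j) is engaged — assessed value is $171,000, meeting the $157,500 threshold. (k), which would lift (j), is inapplicable — the coverage ratio is 89%, short of 91%. (b) is therefore removed.
All of (c)'s requirements are met (annual gross revenue is $681,000, less than the $725,000 limit; the reportable unit count is 11, below the 13 limit). Turning to paragraphs (l)–(m): (l) operates — the registered capacity is 2,150 units, below the 2,240 units limit. (m) is not triggered (the courier service is classified under the services sector), so (l) stands. So (c) is unavailable.
Exception (d) requires that the employer holds a current Small Employer Certificate from the Tessaly Labour Board; but the Small Employer Certificate has expired, so (d) is unavailable.
No exception displaces § 12.6.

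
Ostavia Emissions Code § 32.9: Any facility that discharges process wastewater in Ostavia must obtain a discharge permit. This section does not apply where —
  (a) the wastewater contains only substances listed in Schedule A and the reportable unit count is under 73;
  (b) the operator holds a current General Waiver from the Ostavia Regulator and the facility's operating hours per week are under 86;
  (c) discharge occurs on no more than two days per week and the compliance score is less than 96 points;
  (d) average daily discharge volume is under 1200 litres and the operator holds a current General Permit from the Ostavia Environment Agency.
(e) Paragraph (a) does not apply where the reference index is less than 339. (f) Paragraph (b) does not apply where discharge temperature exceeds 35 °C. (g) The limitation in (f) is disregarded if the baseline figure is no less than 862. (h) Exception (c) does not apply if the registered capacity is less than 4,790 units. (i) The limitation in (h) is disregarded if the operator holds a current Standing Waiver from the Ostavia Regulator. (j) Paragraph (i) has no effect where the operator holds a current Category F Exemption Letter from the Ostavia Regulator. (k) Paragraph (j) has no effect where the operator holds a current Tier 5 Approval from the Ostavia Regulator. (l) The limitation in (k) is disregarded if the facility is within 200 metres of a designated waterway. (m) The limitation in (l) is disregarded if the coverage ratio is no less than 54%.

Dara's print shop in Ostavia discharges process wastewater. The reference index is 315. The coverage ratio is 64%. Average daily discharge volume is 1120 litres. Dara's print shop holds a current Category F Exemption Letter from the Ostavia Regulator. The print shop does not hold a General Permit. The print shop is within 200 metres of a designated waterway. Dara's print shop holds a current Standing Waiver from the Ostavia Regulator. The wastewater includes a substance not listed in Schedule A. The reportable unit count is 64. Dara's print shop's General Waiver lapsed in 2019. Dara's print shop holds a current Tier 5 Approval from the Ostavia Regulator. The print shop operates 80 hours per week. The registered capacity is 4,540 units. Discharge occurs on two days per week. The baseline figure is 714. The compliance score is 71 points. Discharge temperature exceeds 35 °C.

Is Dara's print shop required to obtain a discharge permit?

Exception (a) does not apply: the wastewater includes a non-Schedule-A substance.
Exception (b) fails — the General Waiver is not current.
All of (c)'s requirements are met (discharge occurs on no more than two days per week; the compliance score is 71 points, less than the 96 points limit). Under paragraphs (h)–(m): (h) would limit (c) — the registered capacity is 4,540 units, less than the 4,790 units limit — but (i) sets (h) aside: (i) operates against (h): a current Standing Waiver is held. (j) is engaged (a current Category F Exemption Letter is held), but is overridden by (k): (k) operates against (j): a current Tier 5 Approval is held. (l) is triggered (the print shop is within 200 m of a designated waterway), but yields to (m): (m) operates against (l): the coverage ratio is 64%, meeting the 54% threshold. (c) remains available.
Exception (d) does not apply: no General Permit is held.

No — exception (c) applies; Dara's print shop is not required to obtain a discharge permit.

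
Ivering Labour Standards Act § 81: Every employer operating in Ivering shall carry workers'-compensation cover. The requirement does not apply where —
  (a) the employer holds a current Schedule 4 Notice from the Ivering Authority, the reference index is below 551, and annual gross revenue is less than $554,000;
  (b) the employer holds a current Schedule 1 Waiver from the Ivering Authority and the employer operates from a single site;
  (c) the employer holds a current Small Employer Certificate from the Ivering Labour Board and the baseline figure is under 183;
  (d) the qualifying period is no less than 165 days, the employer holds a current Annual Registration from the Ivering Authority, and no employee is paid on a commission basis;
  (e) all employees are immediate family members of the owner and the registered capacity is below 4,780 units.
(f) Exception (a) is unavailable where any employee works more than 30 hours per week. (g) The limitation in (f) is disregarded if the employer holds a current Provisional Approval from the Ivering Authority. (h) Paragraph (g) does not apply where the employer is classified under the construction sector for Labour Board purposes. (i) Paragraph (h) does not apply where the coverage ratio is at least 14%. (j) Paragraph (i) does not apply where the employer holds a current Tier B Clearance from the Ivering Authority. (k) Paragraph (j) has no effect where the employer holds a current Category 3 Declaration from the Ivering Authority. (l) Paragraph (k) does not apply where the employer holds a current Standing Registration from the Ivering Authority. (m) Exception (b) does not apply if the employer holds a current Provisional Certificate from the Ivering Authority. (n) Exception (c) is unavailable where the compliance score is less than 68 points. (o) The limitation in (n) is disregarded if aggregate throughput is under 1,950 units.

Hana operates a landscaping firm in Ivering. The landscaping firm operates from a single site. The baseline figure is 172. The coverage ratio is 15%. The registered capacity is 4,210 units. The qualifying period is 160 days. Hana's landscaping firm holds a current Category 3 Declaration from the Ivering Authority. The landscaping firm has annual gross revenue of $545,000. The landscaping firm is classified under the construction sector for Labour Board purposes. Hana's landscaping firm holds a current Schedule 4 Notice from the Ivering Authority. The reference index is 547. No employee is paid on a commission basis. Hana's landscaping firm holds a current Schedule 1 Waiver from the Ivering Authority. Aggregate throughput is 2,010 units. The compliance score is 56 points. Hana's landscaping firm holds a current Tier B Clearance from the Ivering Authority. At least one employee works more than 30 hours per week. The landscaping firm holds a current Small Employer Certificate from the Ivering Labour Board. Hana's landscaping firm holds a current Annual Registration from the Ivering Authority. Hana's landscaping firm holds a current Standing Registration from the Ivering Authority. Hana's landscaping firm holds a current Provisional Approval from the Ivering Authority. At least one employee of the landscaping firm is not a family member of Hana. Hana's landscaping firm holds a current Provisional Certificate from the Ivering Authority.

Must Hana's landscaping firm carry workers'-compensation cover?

Yes — Hana's landscaping firm must carry workers'-compensation cover.

Exception (a) is satisfied on its face — a current Schedule 4 Notice is held; the reference index is 547, below the 551 limit; annual gross revenue is $545,000, less than the $554,000 limit. However, paragraphs (f)–(l) must be considered: (f) is engaged — at least one employee exceeds 30 hours/week. (g) is engaged (a current Provisional Approval is held), but is itself disapplied by (h): (h) operates against (g): the landscaping firm is classified under the construction sector. (i) applies (the coverage ratio is 15%, meeting the 14% threshold), but is itself disapplied by (j): (j) is engaged — a current Tier B Clearance is held. (k) is engaged (a current Category 3 Declaration is held), but is displaced by (l): (l) operates — a current Standing Registration is held. Exception (a) does not apply.
Exception (b)'s conditions are all satisfied: a current Schedule 1 Waiver is held; the employer operates from a single site. But applying paragraph (m): (m) applies — a current Provisional Certificate is held. Exception (b) does not apply.
Exception (c)'s conditions are all satisfied: a current Small Employer Certificate is held; the baseline figure is 172, under the 183 limit. But applying paragraphs (n)–(o): (n) operates against (c): the compliance score is 56 points, less than the 68 points limit. (o), which would lift (n), does not operate here — aggregate throughput is 2,010 units, not under 1,950 units. Exception (c) does not apply.
Exception (d) fails — the qualifying period is 160 days, short of 165 days.
Exception (e) does not apply: at least one employee is not a family member.
No exception displaces § 81.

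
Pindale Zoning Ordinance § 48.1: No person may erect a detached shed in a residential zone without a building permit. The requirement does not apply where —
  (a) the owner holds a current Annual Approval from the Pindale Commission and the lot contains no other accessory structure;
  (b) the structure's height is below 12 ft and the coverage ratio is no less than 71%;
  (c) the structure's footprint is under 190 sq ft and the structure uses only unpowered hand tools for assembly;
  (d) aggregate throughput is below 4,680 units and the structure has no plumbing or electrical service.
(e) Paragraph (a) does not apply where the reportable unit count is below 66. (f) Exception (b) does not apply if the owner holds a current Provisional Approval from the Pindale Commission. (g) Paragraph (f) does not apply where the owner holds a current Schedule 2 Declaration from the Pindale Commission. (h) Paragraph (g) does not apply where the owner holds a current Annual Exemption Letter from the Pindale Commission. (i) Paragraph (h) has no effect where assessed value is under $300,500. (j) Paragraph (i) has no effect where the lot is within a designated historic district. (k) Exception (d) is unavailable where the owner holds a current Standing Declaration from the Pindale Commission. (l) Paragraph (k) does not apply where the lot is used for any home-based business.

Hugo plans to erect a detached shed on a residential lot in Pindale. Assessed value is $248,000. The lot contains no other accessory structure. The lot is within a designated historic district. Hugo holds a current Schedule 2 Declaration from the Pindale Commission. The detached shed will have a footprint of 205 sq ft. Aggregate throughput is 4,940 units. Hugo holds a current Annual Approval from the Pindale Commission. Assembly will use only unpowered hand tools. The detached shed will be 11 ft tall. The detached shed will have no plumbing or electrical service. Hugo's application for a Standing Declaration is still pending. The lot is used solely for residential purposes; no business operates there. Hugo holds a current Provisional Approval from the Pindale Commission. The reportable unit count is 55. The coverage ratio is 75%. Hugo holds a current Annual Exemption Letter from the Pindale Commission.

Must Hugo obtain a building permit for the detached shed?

Exception (a) is satisfied on its face — a current Annual Approval is held; the lot has no other accessory structure. But applying paragraph (e): (e) is engaged — the reportable unit count is 55, below the 66 limit. Exception (a) does not apply.
Exception (b)'s conditions are all satisfied: the structure's height is 11 ft, below the 12 ft limit; the coverage ratio is 75%, meeting the 71% threshold. But: (f) operates against (b): a current Provisional Approval is held. (g) operates (a current Schedule 2 Declaration is held), but is set aside by (h): (h) operates against (g): a current Annual Exemption Letter is held. (i) would limit (h) — assessed value is $248,000, under the $300,500 limit — but (j) sets (i) aside: (j) operates — the lot is in a historic district. Exception (b) does not apply.
Exception (c) requires that the structure's footprint is under 190 sq ft; but the structure's footprint is 205 sq ft, not under 190 sq ft, so (c) is unavailable.
Exception (d) requires that aggregate throughput is below 4,680 units; but aggregate throughput is 4,940 units, not below 4,680 units, so (d) is unavailable.
No exception is made out. Hugo falls within the general rule.

Yes — Hugo must obtain a building permit.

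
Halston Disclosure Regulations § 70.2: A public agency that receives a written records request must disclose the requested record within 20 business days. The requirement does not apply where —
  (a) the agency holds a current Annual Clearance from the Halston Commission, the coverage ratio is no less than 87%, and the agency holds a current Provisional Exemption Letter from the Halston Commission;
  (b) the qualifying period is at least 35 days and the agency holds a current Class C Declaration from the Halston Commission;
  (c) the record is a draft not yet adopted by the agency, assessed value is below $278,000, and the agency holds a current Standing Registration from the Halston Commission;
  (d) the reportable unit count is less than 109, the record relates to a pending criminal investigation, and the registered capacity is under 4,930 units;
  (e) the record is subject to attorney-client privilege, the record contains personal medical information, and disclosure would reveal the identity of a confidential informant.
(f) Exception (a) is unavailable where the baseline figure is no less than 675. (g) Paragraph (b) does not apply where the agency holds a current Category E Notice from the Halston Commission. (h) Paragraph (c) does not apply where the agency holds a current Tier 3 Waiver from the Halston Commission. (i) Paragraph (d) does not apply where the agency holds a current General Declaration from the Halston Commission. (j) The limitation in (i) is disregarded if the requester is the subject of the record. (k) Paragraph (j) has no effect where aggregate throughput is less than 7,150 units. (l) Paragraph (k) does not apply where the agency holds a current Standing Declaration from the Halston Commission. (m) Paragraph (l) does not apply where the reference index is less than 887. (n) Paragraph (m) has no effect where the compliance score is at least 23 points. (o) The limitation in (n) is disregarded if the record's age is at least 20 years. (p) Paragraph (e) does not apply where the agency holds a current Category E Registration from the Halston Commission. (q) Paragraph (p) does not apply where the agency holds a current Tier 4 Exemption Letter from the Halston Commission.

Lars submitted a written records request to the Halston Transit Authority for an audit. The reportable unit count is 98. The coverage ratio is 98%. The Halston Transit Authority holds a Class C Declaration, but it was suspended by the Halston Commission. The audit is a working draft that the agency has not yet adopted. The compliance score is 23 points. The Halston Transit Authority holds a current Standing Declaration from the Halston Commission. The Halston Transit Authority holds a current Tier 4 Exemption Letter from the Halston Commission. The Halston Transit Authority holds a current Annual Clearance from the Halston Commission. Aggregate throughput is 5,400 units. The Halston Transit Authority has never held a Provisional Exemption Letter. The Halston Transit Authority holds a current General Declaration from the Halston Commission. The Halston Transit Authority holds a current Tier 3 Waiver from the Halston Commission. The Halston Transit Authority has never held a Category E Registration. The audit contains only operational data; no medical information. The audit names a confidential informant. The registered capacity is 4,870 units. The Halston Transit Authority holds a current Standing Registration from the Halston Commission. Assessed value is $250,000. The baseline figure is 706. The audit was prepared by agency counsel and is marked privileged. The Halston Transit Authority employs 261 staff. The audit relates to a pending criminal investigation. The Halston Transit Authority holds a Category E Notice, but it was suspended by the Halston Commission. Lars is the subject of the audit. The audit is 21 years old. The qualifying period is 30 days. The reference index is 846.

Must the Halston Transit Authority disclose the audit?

Yes — the Halston Transit Authority must disclose the audit.

Exception (a) requires that the agency holds a current Provisional Exemption Letter from the Halston Commission; but no current Provisional Exemption Letter is held, so (a) is unavailable.
Exception (b) requires that the qualifying period is at least 35 days; but the qualifying period is 30 days, short of 35 days, so (b) is unavailable.
All of (c)'s requirements are met (the audit is an unadopted draft; assessed value is $250,000, below the $278,000 limit; a current Standing Registration is held). But: (h) is triggered — a current Tier 3 Waiver is held. Exception (c) does not apply.
Exception (d)'s conditions are all satisfied: the reportable unit count is 98, less than the 109 limit; the audit relates to a pending investigation; the registered capacity is 4,870 units, under the 4,930 units limit. However, paragraphs (i)–(o) must be considered: (i) operates against (d): a current General Declaration is held. (j) is triggered (Lars is the subject of the audit), but is displaced by (k): (k) operates against (j): aggregate throughput is 5,400 units, less than the 7,150 units limit. (l) would limit (k) — a current Standing Declaration is held — but (m) sets (l) aside: (m) is triggered — the reference index is 846, less than the 887 limit. (n) operates (the compliance score is 23 points, meeting the 23 points threshold), but is displaced by (o): (o) operates against (n): the record's age is 21 years, meeting the 20 years threshold. (d) is therefore removed.
Exception (e) does not apply: the audit contains only operational data.
No exception displaces § 70.2.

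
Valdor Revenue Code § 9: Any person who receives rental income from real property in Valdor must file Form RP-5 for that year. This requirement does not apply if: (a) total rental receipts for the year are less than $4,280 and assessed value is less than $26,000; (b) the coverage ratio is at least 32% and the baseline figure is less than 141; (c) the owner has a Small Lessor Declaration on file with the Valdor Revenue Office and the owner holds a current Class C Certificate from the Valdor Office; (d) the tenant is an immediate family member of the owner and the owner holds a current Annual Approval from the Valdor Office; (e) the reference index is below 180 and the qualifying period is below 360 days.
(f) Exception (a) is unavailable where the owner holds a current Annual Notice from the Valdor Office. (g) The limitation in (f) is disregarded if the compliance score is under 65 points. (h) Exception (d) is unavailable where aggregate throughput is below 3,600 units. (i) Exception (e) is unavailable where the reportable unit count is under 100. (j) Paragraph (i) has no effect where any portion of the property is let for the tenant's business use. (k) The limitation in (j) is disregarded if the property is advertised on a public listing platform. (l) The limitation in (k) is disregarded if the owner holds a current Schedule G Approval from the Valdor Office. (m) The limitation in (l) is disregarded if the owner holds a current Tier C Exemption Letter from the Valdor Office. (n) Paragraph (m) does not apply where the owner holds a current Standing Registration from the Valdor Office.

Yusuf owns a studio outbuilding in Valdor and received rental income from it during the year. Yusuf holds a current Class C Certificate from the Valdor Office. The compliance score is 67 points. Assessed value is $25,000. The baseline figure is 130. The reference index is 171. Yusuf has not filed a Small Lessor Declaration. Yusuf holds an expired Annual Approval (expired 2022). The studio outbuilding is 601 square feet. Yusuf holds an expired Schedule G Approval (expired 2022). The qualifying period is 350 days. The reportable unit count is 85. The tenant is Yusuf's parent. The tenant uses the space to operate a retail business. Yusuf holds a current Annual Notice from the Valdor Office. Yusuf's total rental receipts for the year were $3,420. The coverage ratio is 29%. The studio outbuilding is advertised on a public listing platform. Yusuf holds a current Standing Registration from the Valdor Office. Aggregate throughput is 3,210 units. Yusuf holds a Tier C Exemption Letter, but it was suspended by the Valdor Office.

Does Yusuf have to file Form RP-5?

Exception (a) is satisfied on its face — total rental receipts for the year are $3,420, less than the $4,280 limit; assessed value is $25,000, less than the $26,000 limit. However, paragraphs (f)–(g) must be considered: (f) is engaged — a current Annual Notice is held. (g) does not operate here (the compliance score is 67 points, not under 65 points), so (f) stands. So (a) is unavailable.
Exception (b) requires that the coverage ratio is at least 32%; but the coverage ratio is 29%, short of 32%, so (b) is unavailable.
Exception (c) does not apply: no Small Lessor Declaration is on file.
Exception (d) does not apply: the Annual Approval is not current.
Exception (e)'s conditions are all satisfied: the reference index is 171, below the 180 limit; the qualifying period is 350 days, below the 360 days limit. But: (i) operates against (e): the reportable unit count is 85, under the 100 limit. (j) is engaged (the space is let for business use), but is itself disapplied by (k): (k) operates — the property is publicly advertised. (l), which would lift (k), is not engaged — no current Schedule G Approval is held. (e) is therefore removed.
No exception is made out. Yusuf falls within the general rule.

Yes — Yusuf must file Form RP-5.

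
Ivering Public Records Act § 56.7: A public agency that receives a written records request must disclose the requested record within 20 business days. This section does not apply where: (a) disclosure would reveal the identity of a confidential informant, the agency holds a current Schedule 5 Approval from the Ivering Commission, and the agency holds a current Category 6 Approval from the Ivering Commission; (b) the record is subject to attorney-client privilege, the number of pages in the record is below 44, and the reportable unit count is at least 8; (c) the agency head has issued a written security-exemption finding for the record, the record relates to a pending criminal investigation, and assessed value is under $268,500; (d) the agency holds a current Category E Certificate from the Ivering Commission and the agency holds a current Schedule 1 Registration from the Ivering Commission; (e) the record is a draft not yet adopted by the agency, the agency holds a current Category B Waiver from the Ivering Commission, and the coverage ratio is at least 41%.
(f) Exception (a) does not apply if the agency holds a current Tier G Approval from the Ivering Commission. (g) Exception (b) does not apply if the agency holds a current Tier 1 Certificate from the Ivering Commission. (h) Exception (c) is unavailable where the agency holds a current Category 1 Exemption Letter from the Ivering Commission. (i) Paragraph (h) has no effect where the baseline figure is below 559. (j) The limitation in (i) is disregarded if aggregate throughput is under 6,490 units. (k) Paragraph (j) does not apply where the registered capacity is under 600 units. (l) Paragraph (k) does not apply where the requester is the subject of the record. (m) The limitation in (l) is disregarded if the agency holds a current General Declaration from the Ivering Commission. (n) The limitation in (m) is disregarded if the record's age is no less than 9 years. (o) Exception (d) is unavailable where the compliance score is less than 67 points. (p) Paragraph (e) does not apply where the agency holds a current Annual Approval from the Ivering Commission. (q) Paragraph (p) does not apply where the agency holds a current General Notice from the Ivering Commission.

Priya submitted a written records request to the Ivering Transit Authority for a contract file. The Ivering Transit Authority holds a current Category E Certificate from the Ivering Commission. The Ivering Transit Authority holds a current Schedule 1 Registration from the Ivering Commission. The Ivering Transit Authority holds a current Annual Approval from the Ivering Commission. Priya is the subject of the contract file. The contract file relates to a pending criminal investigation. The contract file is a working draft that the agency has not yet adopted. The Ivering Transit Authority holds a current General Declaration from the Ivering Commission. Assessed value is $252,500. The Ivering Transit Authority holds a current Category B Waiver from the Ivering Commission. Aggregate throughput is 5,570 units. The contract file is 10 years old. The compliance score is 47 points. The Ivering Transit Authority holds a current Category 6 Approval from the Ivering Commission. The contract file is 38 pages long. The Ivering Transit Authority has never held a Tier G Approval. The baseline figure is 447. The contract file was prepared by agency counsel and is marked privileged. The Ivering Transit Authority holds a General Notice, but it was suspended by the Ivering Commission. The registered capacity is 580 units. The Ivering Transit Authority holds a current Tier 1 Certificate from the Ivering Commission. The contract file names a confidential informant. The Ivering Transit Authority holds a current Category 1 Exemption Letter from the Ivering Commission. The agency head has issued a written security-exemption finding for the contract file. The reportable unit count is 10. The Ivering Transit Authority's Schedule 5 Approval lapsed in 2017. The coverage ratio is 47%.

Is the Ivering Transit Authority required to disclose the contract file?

Yes — the Ivering Transit Authority must disclose the contract file.

Exception (a) requires that the agency holds a current Schedule 5 Approval from the Ivering Commission; but there is no Schedule 5 Approval in force, so (a) is unavailable.
Exception (b): the contract file is privileged; the number of pages in the record is 38, below the 44 limit; the reportable unit count is 10, meeting the 8 threshold — every condition holds. But applying paragraph (g): (g) applies — a current Tier 1 Certificate is held. So (b) is unavailable.
Exception (c)'s conditions are all satisfied: a written security-exemption finding has been issued; the contract file relates to a pending investigation; assessed value is $252,500, under the $268,500 limit. But applying paragraphs (h)–(n): (h) is triggered — a current Category 1 Exemption Letter is held. (i) applies (the baseline figure is 447, below the 559 limit), but is itself disapplied by (j): (j) applies — aggregate throughput is 5,570 units, under the 6,490 units limit. (k) would limit (j) — the registered capacity is 580 units, under the 600 units limit — but (l) sets (k) aside: (l) operates against (k): Priya is the subject of the contract file. (m) is engaged (a current General Declaration is held), but yields to (n): (n) operates against (m): the record's age is 10 years, meeting the 9 years threshold. Exception (c) does not apply.
Exception (d) is satisfied on its face — a current Category E Certificate is held; a current Schedule 1 Registration is held. But: (o) is triggered — the compliance score is 47 points, less than the 67 points limit. (d) is therefore removed.
Exception (e)'s conditions are all satisfied: the contract file is an unadopted draft; a current Category B Waiver is held; the coverage ratio is 47%, meeting the 41% threshold. Turning to paragraphs (p)–(q): (p) is triggered — a current Annual Approval is held. (q), which would lift (p), is not triggered — there is no General Notice in force. Exception (e) does not apply.
None of the exceptions is available; § 56.7 applies in full.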